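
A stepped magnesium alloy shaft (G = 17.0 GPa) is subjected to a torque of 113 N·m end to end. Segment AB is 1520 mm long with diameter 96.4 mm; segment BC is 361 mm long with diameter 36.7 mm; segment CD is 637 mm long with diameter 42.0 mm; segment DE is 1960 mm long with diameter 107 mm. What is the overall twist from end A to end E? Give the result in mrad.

J_AB = π(0.0964)⁴/32 = 8.48×10^-6 m⁴; J_BC = π(0.0367)⁴/32 = 1.78×10^-7 m⁴; J_CD = π(0.0420)⁴/32 = 3.05×10^-7 m⁴; J_DE = π(0.107)⁴/32 = 1.29×10^-5 m⁴.
θ = (T/G)·Σ L_i/J_i = (113.0/17.0×10⁹)·(1.52/8.48×10^-6 + 0.361/1.78×10^-7 + 0.637/3.05×10^-7 + 1.96/1.29×10^-5) = 0.02954 rad.

29.5 mrad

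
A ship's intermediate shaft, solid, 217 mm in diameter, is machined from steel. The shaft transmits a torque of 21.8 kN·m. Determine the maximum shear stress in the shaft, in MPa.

10.9 MPa

J = πd⁴/32 = π(0.217)⁴/32 = 2.177×10^-4 m⁴.
τ_max = T·r/J = 21800 × 0.108 / 2.177×10^-4 = 1.087×10^7 Pa.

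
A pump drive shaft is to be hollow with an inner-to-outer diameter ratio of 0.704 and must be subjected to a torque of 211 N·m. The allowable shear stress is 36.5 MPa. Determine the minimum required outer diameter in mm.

For a hollow shaft with d_i/d_o = 0.704: τ_max = 16T/(π d_o³ (1−k⁴)), so d_o = [16T/(π τ_allow (1−k⁴))]^(1/3) = [16·211.0/(π·3.65×10^7·0.7544)]^(1/3) = 0.03392 m.

33.9 mm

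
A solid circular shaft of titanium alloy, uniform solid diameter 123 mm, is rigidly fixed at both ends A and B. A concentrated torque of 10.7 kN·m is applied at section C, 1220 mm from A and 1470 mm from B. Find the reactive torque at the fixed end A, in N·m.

5850 N·m

With uniform GJ and both ends fixed, compatibility θ_AC = θ_CB gives T_A·a = T_B·b, together with T_A + T_B = T₀.
T_A = T₀·b/(a+b) = 10700·1470/2690 = 5847 N·m; T_B = 4853 N·m.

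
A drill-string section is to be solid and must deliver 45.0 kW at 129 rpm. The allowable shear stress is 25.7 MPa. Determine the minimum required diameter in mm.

ω = 2π·129/60 = 13.51 rad/s, so T = P/ω = 45.0×10³ / 13.51 = 3331 N·m.
For a solid shaft τ_max = 16T/(πd³), so d = (16T/(π τ_allow))^(1/3) = (16·3331/(π·2.57×10^7))^(1/3) = 0.08707 m.

87.1 mm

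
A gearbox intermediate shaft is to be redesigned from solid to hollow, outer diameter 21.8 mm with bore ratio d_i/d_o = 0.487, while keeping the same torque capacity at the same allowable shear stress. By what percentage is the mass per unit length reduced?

20.7 %

Equal τ_max and T ⇒ the solid shaft needs d_s³ = d_o³(1−k⁴), so d_s = 21.8·(1−0.487⁴)^(1/3) = 21.38 mm.
Area ratio A_h/A_s = d_o²(1−k²)/d_s² = (1−k²)/(1−k⁴)^(2/3) = 0.7928.
Mass saving = 1 − 0.7928 = 20.7 %.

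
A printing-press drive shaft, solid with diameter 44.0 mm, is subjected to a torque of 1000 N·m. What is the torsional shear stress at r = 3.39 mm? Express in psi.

J = πd⁴/32 = π(0.0440)⁴/32 = 3.680×10^-7 m⁴.
Shear stress varies linearly with radius: τ = T·r/J = 1000 × 0.00339 / 3.680×10^-7 = 9.213×10^6 Pa.

1340 psi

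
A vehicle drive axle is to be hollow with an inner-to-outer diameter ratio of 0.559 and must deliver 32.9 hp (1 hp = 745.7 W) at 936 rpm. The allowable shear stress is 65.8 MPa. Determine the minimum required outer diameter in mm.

ω = 2π·936/60 = 98.02 rad/s, so T = P/ω = 32.9×745.7 / 98.02 = 250.3 N·m.
For a hollow shaft with d_i/d_o = 0.559: τ_max = 16T/(π d_o³ (1−k⁴)), so d_o = [16T/(π τ_allow (1−k⁴))]^(1/3) = [16·250.3/(π·6.58×10^7·0.9024)]^(1/3) = 0.02779 m.

27.8 mm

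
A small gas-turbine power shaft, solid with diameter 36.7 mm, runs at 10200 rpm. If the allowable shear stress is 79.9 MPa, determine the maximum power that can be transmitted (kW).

J = πd⁴/32 = π(0.0367)⁴/32 = 1.781×10^-7 m⁴.
T_max = τ_allow·J/r = 7.99×10^7 × 1.781×10^-7 / 0.0184 = 775.5 N·m.
ω = 2π·10200/60 = 1068 rad/s, so P_max = T_max·ω = 8.283×10^5 W.

828 kW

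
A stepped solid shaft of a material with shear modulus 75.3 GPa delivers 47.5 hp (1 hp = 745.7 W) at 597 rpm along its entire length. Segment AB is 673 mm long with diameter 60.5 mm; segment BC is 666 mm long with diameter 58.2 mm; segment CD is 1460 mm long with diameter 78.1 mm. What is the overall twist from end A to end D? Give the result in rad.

ω = 2π·597/60 = 62.52 rad/s, so T = P/ω = 47.5×745.7 / 62.52 = 566.6 N·m.
J_AB = π(0.0605)⁴/32 = 1.32×10^-6 m⁴; J_BC = π(0.0582)⁴/32 = 1.13×10^-6 m⁴; J_CD = π(0.0781)⁴/32 = 3.65×10^-6 m⁴.
θ = (T/G)·Σ L_i/J_i = (566.6/75.3×10⁹)·(0.673/1.32×10^-6 + 0.666/1.13×10^-6 + 1.46/3.65×10^-6) = 0.01131 rad.

0.0113 rad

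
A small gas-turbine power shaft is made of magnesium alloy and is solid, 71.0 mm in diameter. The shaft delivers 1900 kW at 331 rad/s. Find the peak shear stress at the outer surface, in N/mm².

ω = 331 rad/s, so T = P/ω = 1900×10³ / 331.0 = 5740 N·m.
J = πd⁴/32 = π(0.0710)⁴/32 = 2.495×10^-6 m⁴.
τ_max = T·r/J = 5740 × 0.0355 / 2.495×10^-6 = 8.168×10^7 Pa.

81.7 N/mm²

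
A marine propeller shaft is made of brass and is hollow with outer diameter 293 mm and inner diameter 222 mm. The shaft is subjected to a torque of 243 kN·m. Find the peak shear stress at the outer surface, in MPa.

J = π(d_o⁴ − d_i⁴)/32 = π(0.293⁴ − 0.222⁴)/32 = 4.851×10^-4 m⁴.
τ_max = T·r/J = 243000 × 0.146 / 4.851×10^-4 = 7.339×10^7 Pa.

73.4 MPa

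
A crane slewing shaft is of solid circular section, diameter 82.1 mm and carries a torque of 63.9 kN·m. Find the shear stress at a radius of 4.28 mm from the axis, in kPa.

J = πd⁴/32 = π(0.0821)⁴/32 = 4.460×10^-6 m⁴.
Shear stress varies linearly with radius: τ = T·r/J = 63900 × 0.00428 / 4.460×10^-6 = 6.132×10^7 Pa.

61300 kPa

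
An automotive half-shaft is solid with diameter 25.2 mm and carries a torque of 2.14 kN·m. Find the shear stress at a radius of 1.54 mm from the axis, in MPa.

83.2 MPa

J = πd⁴/32 = π(0.0252)⁴/32 = 3.959×10^-8 m⁴.
Shear stress varies linearly with radius: τ = T·r/J = 2140 × 0.00154 / 3.959×10^-8 = 8.324×10^7 Pa.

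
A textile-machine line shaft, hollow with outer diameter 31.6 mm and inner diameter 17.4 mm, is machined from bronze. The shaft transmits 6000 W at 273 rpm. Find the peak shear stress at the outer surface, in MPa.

37.3 MPa

ω = 2π·273/60 = 28.59 rad/s, so T = P/ω = 6000 / 28.59 = 209.9 N·m.
J = π(d_o⁴ − d_i⁴)/32 = π(0.0316⁴ − 0.0174⁴)/32 = 8.889×10^-8 m⁴.
τ_max = T·r/J = 209.9 × 0.0158 / 8.889×10^-8 = 3.730×10^7 Pa.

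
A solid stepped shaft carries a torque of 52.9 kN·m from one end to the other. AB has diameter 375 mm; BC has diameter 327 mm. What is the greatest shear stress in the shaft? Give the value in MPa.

7.71 MPa

Under the same torque, τ_max = 16T/(πd³) is largest where d is smallest — segment BC (d = 327 mm).
τ_max = 16·52900/(π·(0.327)³) = 7.705×10^6 Pa.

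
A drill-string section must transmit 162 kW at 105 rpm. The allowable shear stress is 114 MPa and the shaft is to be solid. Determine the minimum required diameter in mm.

ω = 2π·105/60 = 11.00 rad/s, so T = P/ω = 162×10³ / 11.00 = 14730 N·m.
For a solid shaft τ_max = 16T/(πd³), so d = (16T/(π τ_allow))^(1/3) = (16·14730/(π·1.14×10^8))^(1/3) = 0.08699 m.

87.0 mm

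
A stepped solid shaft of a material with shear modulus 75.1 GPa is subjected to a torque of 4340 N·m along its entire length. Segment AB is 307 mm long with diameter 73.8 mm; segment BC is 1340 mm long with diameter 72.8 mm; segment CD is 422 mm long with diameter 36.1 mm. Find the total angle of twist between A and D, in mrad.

180 mrad

J_AB = π(0.0738)⁴/32 = 2.91×10^-6 m⁴; J_BC = π(0.0728)⁴/32 = 2.76×10^-6 m⁴; J_CD = π(0.0361)⁴/32 = 1.67×10^-7 m⁴.
θ = (T/G)·Σ L_i/J_i = (4340/75.1×10⁹)·(0.307/2.91×10^-6 + 1.34/2.76×10^-6 + 0.422/1.67×10^-7) = 0.1804 rad.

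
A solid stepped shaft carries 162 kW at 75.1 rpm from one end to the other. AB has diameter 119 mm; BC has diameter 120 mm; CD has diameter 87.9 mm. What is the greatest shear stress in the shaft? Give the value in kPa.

154000 kPa

ω = 2π·75.1/60 = 7.864 rad/s, so T = P/ω = 162×10³ / 7.864 = 20600 N·m.
Under the same torque, τ_max = 16T/(πd³) is largest where d is smallest — segment CD (d = 87.9 mm).
τ_max = 16·20600/(π·(0.0879)³) = 1.545×10^8 Pa.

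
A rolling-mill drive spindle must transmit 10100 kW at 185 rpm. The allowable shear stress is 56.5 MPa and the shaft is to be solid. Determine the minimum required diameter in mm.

ω = 2π·185/60 = 19.37 rad/s, so T = P/ω = 10100×10³ / 19.37 = 521300 N·m.
For a solid shaft τ_max = 16T/(πd³), so d = (16T/(π τ_allow))^(1/3) = (16·521300/(π·5.65×10^7))^(1/3) = 0.3609 m.

361 mm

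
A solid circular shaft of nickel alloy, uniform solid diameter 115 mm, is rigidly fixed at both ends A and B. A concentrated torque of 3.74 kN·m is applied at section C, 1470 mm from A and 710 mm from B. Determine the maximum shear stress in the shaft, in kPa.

8450 kPa

With uniform GJ and both ends fixed, compatibility θ_AC = θ_CB gives T_A·a = T_B·b, together with T_A + T_B = T₀.
T_A = T₀·b/(a+b) = 3740·710/2180 = 1218 N·m; T_B = 2522 N·m.
τ in each portion: τ_AC = 4.08×10^6 Pa, τ_CB = 8.45×10^6 Pa; maximum is in CB.
τ_max = T_CB·r/J = 2522·0.0575/1.72×10^-5 = 8.445×10^6 Pa.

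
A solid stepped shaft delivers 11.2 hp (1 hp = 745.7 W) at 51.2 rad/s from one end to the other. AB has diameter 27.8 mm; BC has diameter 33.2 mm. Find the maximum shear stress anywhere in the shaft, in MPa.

ω = 51.2 rad/s, so T = P/ω = 11.2×745.7 / 51.20 = 163.1 N·m.
Under the same torque, τ_max = 16T/(πd³) is largest where d is smallest — segment AB (d = 27.8 mm).
τ_max = 16·163.1/(π·(0.0278)³) = 3.867×10^7 Pa.

38.7 MPa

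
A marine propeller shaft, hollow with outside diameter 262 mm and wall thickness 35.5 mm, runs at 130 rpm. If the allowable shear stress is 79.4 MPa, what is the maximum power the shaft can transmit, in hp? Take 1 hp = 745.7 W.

3670 hp

J = π(d_o⁴ − d_i⁴)/32 = π(0.262⁴ − 0.191⁴)/32 = 3.319×10^-4 m⁴.
T_max = τ_allow·J/r = 7.94×10^7 × 3.319×10^-4 / 0.131 = 201200 N·m.
ω = 2π·130/60 = 13.61 rad/s, so P_max = T_max·ω = 2.739×10^6 W.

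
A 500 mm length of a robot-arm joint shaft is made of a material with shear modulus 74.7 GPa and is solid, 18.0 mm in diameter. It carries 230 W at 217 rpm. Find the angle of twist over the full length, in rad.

0.00657 rad

ω = 2π·217/60 = 22.72 rad/s, so T = P/ω = 230 / 22.72 = 10.12 N·m.
J = πd⁴/32 = π(0.0180)⁴/32 = 1.031×10^-8 m⁴.
θ = T·L/(G·J) = 10.12 × 0.500 / (74.7×10⁹ × 1.031×10^-8) = 6.574×10^-3 rad.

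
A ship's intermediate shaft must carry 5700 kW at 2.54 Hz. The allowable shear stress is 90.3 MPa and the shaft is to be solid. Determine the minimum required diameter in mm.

272 mm

ω = 2π·2.54 = 15.96 rad/s, so T = P/ω = 5700×10³ / 15.96 = 357200 N·m.
For a solid shaft τ_max = 16T/(πd³), so d = (16T/(π τ_allow))^(1/3) = (16·357200/(π·9.03×10^7))^(1/3) = 0.2721 m.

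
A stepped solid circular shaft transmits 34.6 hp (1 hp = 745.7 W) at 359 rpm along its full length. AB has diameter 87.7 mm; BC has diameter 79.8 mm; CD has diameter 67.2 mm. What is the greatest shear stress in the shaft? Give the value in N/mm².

ω = 2π·359/60 = 37.59 rad/s, so T = P/ω = 34.6×745.7 / 37.59 = 686.3 N·m.
Under the same torque, τ_max = 16T/(πd³) is largest where d is smallest — segment CD (d = 67.2 mm).
τ_max = 16·686.3/(π·(0.0672)³) = 1.152×10^7 Pa.

11.5 N/mm²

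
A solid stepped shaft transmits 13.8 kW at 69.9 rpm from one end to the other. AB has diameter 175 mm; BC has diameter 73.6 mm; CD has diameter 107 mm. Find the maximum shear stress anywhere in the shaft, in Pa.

2.41e7 Pa

ω = 2π·69.9/60 = 7.320 rad/s, so T = P/ω = 13.8×10³ / 7.320 = 1885 N·m.
Under the same torque, τ_max = 16T/(πd³) is largest where d is smallest — segment BC (d = 73.6 mm).
τ_max = 16·1885/(π·(0.0736)³) = 2.408×10^7 Pa.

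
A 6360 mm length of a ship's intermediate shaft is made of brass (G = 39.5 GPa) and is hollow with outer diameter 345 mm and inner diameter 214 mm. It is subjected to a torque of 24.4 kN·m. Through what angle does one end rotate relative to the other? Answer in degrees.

J = π(d_o⁴ − d_i⁴)/32 = π(0.345⁴ − 0.214⁴)/32 = 1.185×10^-3 m⁴.
θ = T·L/(G·J) = 24400 × 6.36 / (39.5×10⁹ × 1.185×10^-3) = 3.316×10^-3 rad.

0.190°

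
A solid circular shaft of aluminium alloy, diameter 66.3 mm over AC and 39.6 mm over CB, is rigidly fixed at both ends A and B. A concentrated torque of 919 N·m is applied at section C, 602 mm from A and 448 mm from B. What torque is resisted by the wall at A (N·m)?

Compatibility: T_A·a/J_AC = T_B·b/J_CB with T_A + T_B = T₀.
J_AC = 1.90×10^-6 m⁴, J_CB = 2.41×10^-7 m⁴, so T_A = T₀·(J_AC/a)/((J_AC/a)+(J_CB/b)) = 784.8 N·m, T_B = 134.2 N·m.

785 N·m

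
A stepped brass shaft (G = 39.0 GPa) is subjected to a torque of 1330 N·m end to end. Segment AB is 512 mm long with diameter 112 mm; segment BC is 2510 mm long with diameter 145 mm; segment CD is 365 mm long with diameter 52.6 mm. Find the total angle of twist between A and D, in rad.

J_AB = π(0.112)⁴/32 = 1.54×10^-5 m⁴; J_BC = π(0.145)⁴/32 = 4.34×10^-5 m⁴; J_CD = π(0.0526)⁴/32 = 7.52×10^-7 m⁴.
θ = (T/G)·Σ L_i/J_i = (1330/39.0×10⁹)·(0.512/1.54×10^-5 + 2.51/4.34×10^-5 + 0.365/7.52×10^-7) = 0.01967 rad.

0.0197 rad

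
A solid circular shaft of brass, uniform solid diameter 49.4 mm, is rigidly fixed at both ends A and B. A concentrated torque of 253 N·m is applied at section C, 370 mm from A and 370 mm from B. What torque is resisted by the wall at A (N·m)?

With uniform GJ and both ends fixed, compatibility θ_AC = θ_CB gives T_A·a = T_B·b, together with T_A + T_B = T₀.
T_A = T₀·b/(a+b) = 253.0·370/740.0 = 126.5 N·m; T_B = 126.5 N·m.

126 N·m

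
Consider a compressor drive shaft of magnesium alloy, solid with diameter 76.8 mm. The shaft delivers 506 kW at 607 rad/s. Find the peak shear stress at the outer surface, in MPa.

ω = 607 rad/s, so T = P/ω = 506×10³ / 607.0 = 833.6 N·m.
J = πd⁴/32 = π(0.0768)⁴/32 = 3.415×10^-6 m⁴.
τ_max = T·r/J = 833.6 × 0.0384 / 3.415×10^-6 = 9.372×10^6 Pa.

9.37 MPa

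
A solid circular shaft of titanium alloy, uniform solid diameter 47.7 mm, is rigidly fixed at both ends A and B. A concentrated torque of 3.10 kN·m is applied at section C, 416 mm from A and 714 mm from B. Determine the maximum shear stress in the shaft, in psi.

13300 psi

With uniform GJ and both ends fixed, compatibility θ_AC = θ_CB gives T_A·a = T_B·b, together with T_A + T_B = T₀.
T_A = T₀·b/(a+b) = 3100·714/1130 = 1959 N·m; T_B = 1141 N·m.
τ in each portion: τ_AC = 9.19×10^7 Pa, τ_CB = 5.36×10^7 Pa; maximum is in AC.
τ_max = T_AC·r/J = 1959·0.0239/5.08×10^-7 = 9.192×10^7 Pa.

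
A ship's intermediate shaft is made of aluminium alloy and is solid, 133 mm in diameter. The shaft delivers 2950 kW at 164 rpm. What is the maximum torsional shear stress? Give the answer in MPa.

ω = 2π·164/60 = 17.17 rad/s, so T = P/ω = 2950×10³ / 17.17 = 171800 N·m.
J = πd⁴/32 = π(0.133)⁴/32 = 3.072×10^-5 m⁴.
τ_max = T·r/J = 171800 × 0.0665 / 3.072×10^-5 = 3.718×10^8 Pa.

372 MPa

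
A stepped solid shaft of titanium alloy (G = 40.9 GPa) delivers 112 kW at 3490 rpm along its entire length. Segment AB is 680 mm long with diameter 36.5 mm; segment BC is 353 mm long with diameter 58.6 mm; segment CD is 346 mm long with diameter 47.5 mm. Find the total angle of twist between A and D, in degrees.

2.10°

ω = 2π·3490/60 = 365.5 rad/s, so T = P/ω = 112×10³ / 365.5 = 306.5 N·m.
J_AB = π(0.0365)⁴/32 = 1.74×10^-7 m⁴; J_BC = π(0.0586)⁴/32 = 1.16×10^-6 m⁴; J_CD = π(0.0475)⁴/32 = 5.00×10^-7 m⁴.
θ = (T/G)·Σ L_i/J_i = (306.5/40.9×10⁹)·(0.680/1.74×10^-7 + 0.353/1.16×10^-6 + 0.346/5.00×10^-7) = 0.03671 rad.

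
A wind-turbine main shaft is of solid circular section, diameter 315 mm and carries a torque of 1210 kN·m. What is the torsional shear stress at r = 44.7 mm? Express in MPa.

J = πd⁴/32 = π(0.315)⁴/32 = 9.666×10^-4 m⁴.
Shear stress varies linearly with radius: τ = T·r/J = 1.210e6 × 0.0447 / 9.666×10^-4 = 5.596×10^7 Pa.

56.0 MPa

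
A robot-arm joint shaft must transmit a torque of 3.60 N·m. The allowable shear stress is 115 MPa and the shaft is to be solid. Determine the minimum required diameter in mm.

5.42 mm

For a solid shaft τ_max = 16T/(πd³), so d = (16T/(π τ_allow))^(1/3) = (16·3.600/(π·1.15×10^8))^(1/3) = 0.005422 m.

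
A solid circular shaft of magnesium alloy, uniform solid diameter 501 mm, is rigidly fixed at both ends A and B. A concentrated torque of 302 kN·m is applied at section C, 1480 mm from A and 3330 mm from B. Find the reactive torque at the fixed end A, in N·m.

With uniform GJ and both ends fixed, compatibility θ_AC = θ_CB gives T_A·a = T_B·b, together with T_A + T_B = T₀.
T_A = T₀·b/(a+b) = 302000·3330/4810 = 209100 N·m; T_B = 92920 N·m.

209000 N·m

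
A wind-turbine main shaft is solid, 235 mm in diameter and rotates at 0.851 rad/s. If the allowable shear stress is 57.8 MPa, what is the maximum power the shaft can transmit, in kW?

125 kW

J = πd⁴/32 = π(0.235)⁴/32 = 2.994×10^-4 m⁴.
T_max = τ_allow·J/r = 5.78×10^7 × 2.994×10^-4 / 0.117 = 147300 N·m.
ω = 0.851 rad/s, so P_max = T_max·ω = 1.253×10^5 W.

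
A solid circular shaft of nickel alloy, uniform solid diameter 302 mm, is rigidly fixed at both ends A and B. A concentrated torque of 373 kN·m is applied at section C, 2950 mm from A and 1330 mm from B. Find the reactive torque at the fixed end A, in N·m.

116000 N·m

With uniform GJ and both ends fixed, compatibility θ_AC = θ_CB gives T_A·a = T_B·b, together with T_A + T_B = T₀.
T_A = T₀·b/(a+b) = 373000·1330/4280 = 115900 N·m; T_B = 257100 N·m.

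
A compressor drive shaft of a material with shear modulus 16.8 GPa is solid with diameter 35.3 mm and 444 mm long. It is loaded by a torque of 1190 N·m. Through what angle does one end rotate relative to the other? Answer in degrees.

J = πd⁴/32 = π(0.0353)⁴/32 = 1.524×10^-7 m⁴.
θ = T·L/(G·J) = 1190 × 0.444 / (16.8×10⁹ × 1.524×10^-7) = 0.2063 rad.

11.8°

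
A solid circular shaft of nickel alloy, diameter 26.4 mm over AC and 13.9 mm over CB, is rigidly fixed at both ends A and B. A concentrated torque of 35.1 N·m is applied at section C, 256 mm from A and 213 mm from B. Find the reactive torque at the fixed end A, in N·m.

Compatibility: T_A·a/J_AC = T_B·b/J_CB with T_A + T_B = T₀.
J_AC = 4.77×10^-8 m⁴, J_CB = 3.66×10^-9 m⁴, so T_A = T₀·(J_AC/a)/((J_AC/a)+(J_CB/b)) = 32.13 N·m, T_B = 2.968 N·m.

32.1 N·m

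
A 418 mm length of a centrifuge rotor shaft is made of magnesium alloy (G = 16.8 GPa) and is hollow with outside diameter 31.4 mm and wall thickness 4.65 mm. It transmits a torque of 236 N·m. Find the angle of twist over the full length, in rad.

0.0815 rad

J = π(d_o⁴ − d_i⁴)/32 = π(0.0314⁴ − 0.0221⁴)/32 = 7.202×10^-8 m⁴.
θ = T·L/(G·J) = 236.0 × 0.418 / (16.8×10⁹ × 7.202×10^-8) = 0.08153 rad.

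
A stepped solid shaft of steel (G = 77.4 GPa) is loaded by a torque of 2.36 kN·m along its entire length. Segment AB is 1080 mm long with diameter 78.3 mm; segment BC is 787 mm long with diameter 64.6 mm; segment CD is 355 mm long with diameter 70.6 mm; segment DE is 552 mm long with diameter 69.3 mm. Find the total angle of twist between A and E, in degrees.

2.00°

J_AB = π(0.0783)⁴/32 = 3.69×10^-6 m⁴; J_BC = π(0.0646)⁴/32 = 1.71×10^-6 m⁴; J_CD = π(0.0706)⁴/32 = 2.44×10^-6 m⁴; J_DE = π(0.0693)⁴/32 = 2.26×10^-6 m⁴.
θ = (T/G)·Σ L_i/J_i = (2360/77.4×10⁹)·(1.08/3.69×10^-6 + 0.787/1.71×10^-6 + 0.355/2.44×10^-6 + 0.552/2.26×10^-6) = 0.03483 rad.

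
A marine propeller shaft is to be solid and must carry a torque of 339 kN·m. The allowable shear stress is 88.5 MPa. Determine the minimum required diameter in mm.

For a solid shaft τ_max = 16T/(πd³), so d = (16T/(π τ_allow))^(1/3) = (16·339000/(π·8.85×10^7))^(1/3) = 0.2692 m.

269 mm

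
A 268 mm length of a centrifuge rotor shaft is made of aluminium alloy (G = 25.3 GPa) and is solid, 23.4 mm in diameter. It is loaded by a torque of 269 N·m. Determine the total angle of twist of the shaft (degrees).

5.55°

J = πd⁴/32 = π(0.0234)⁴/32 = 2.943×10^-8 m⁴.
θ = T·L/(G·J) = 269.0 × 0.268 / (25.3×10⁹ × 2.943×10^-8) = 0.09681 rad.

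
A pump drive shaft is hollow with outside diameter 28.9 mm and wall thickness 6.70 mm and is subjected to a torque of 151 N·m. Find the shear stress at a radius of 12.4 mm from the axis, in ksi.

4.32 ksi

J = π(d_o⁴ − d_i⁴)/32 = π(0.0289⁴ − 0.0155⁴)/32 = 6.282×10^-8 m⁴.
Shear stress varies linearly with radius: τ = T·r/J = 151.0 × 0.0124 / 6.282×10^-8 = 2.981×10^7 Pa.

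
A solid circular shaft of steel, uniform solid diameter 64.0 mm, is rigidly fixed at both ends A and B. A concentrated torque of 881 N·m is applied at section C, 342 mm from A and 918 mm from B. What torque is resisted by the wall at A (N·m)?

With uniform GJ and both ends fixed, compatibility θ_AC = θ_CB gives T_A·a = T_B·b, together with T_A + T_B = T₀.
T_A = T₀·b/(a+b) = 881.0·918/1260 = 641.9 N·m; T_B = 239.1 N·m.

642 N·m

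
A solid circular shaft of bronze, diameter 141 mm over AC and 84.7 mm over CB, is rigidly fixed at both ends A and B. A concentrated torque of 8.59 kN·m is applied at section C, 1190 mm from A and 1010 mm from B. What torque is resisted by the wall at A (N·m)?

7450 N·m

Compatibility: T_A·a/J_AC = T_B·b/J_CB with T_A + T_B = T₀.
J_AC = 3.88×10^-5 m⁴, J_CB = 5.05×10^-6 m⁴, so T_A = T₀·(J_AC/a)/((J_AC/a)+(J_CB/b)) = 7447 N·m, T_B = 1143 N·m.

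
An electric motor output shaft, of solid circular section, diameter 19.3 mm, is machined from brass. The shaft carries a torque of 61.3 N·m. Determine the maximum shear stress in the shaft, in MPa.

J = πd⁴/32 = π(0.0193)⁴/32 = 1.362×10^-8 m⁴.
τ_max = T·r/J = 61.30 × 0.00965 / 1.362×10^-8 = 4.343×10^7 Pa.

43.4 MPa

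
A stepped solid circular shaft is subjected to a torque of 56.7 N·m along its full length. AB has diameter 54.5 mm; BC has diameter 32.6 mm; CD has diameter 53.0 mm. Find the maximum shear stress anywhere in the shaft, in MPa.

Under the same torque, τ_max = 16T/(πd³) is largest where d is smallest — segment BC (d = 32.6 mm).
τ_max = 16·56.70/(π·(0.0326)³) = 8.335×10^6 Pa.

8.33 MPa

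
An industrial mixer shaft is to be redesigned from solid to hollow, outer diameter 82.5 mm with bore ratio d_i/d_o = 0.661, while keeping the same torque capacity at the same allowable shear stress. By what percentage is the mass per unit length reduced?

35.2 %

Equal τ_max and T ⇒ the solid shaft needs d_s³ = d_o³(1−k⁴), so d_s = 82.5·(1−0.661⁴)^(1/3) = 76.88 mm.
Area ratio A_h/A_s = d_o²(1−k²)/d_s² = (1−k²)/(1−k⁴)^(2/3) = 0.6485.
Mass saving = 1 − 0.6485 = 35.2 %.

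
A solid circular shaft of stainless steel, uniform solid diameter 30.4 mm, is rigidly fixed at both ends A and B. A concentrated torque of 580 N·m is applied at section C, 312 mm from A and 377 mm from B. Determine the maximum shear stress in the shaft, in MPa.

57.5 MPa

With uniform GJ and both ends fixed, compatibility θ_AC = θ_CB gives T_A·a = T_B·b, together with T_A + T_B = T₀.
T_A = T₀·b/(a+b) = 580.0·377/689.0 = 317.4 N·m; T_B = 262.6 N·m.
τ in each portion: τ_AC = 5.75×10^7 Pa, τ_CB = 4.76×10^7 Pa; maximum is in AC.
τ_max = T_AC·r/J = 317.4·0.0152/8.38×10^-8 = 5.753×10^7 Pa.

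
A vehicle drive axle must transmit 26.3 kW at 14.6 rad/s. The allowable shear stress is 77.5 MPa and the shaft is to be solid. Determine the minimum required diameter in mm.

ω = 14.6 rad/s, so T = P/ω = 26.3×10³ / 14.60 = 1801 N·m.
For a solid shaft τ_max = 16T/(πd³), so d = (16T/(π τ_allow))^(1/3) = (16·1801/(π·7.75×10^7))^(1/3) = 0.04910 m.

49.1 mm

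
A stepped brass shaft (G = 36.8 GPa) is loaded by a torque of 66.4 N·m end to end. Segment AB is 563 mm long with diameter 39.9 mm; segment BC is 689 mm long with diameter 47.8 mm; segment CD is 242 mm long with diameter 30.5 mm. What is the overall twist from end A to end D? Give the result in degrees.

J_AB = π(0.0399)⁴/32 = 2.49×10^-7 m⁴; J_BC = π(0.0478)⁴/32 = 5.13×10^-7 m⁴; J_CD = π(0.0305)⁴/32 = 8.50×10^-8 m⁴.
θ = (T/G)·Σ L_i/J_i = (66.40/36.8×10⁹)·(0.563/2.49×10^-7 + 0.689/5.13×10^-7 + 0.242/8.50×10^-8) = 0.01165 rad.

0.667°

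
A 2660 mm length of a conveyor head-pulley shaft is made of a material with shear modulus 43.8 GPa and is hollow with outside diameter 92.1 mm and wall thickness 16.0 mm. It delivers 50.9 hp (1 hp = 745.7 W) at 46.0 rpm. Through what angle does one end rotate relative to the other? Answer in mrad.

82.7 mrad

ω = 2π·46.0/60 = 4.817 rad/s, so T = P/ω = 50.9×745.7 / 4.817 = 7879 N·m.
J = π(d_o⁴ − d_i⁴)/32 = π(0.0921⁴ − 0.0601⁴)/32 = 5.783×10^-6 m⁴.
θ = T·L/(G·J) = 7879 × 2.66 / (43.8×10⁹ × 5.783×10^-6) = 0.08275 rad.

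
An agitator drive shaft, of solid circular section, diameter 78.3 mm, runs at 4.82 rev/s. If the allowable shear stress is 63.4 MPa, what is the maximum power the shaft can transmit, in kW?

181 kW

J = πd⁴/32 = π(0.0783)⁴/32 = 3.690×10^-6 m⁴.
T_max = τ_allow·J/r = 6.34×10^7 × 3.690×10^-6 / 0.0391 = 5976 N·m.
ω = 2π·4.82 = 30.28 rad/s, so P_max = T_max·ω = 1.810×10^5 W.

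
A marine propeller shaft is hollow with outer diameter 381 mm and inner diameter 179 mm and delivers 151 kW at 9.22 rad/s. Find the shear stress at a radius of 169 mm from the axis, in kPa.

1410 kPa

ω = 9.22 rad/s, so T = P/ω = 151×10³ / 9.220 = 16380 N·m.
J = π(d_o⁴ − d_i⁴)/32 = π(0.381⁴ − 0.179⁴)/32 = 1.968×10^-3 m⁴.
Shear stress varies linearly with radius: τ = T·r/J = 16380 × 0.169 / 1.968×10^-3 = 1.406×10^6 Pa.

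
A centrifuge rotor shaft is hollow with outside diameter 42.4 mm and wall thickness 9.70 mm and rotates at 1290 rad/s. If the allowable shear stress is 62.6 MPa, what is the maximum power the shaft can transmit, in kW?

J = π(d_o⁴ − d_i⁴)/32 = π(0.0424⁴ − 0.0230⁴)/32 = 2.898×10^-7 m⁴.
T_max = τ_allow·J/r = 6.26×10^7 × 2.898×10^-7 / 0.0212 = 855.8 N·m.
ω = 1290 rad/s, so P_max = T_max·ω = 1.104×10^6 W.

1100 kW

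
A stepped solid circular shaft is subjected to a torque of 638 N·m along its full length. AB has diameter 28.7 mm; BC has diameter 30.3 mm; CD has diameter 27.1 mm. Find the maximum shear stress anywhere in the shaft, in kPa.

Under the same torque, τ_max = 16T/(πd³) is largest where d is smallest — segment CD (d = 27.1 mm).
τ_max = 16·638.0/(π·(0.0271)³) = 1.633×10^8 Pa.

163000 kPa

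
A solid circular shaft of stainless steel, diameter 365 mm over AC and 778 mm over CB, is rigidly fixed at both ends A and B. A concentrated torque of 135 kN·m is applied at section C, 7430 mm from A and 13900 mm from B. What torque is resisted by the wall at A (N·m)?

11200 N·m

Compatibility: T_A·a/J_AC = T_B·b/J_CB with T_A + T_B = T₀.
J_AC = 1.74×10^-3 m⁴, J_CB = 0.0360 m⁴, so T_A = T₀·(J_AC/a)/((J_AC/a)+(J_CB/b)) = 11220 N·m, T_B = 123800 N·m.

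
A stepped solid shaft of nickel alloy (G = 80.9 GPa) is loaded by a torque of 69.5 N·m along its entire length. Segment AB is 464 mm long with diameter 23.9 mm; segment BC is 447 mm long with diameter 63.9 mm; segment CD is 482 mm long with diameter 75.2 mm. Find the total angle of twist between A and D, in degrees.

J_AB = π(0.0239)⁴/32 = 3.20×10^-8 m⁴; J_BC = π(0.0639)⁴/32 = 1.64×10^-6 m⁴; J_CD = π(0.0752)⁴/32 = 3.14×10^-6 m⁴.
θ = (T/G)·Σ L_i/J_i = (69.50/80.9×10⁹)·(0.464/3.20×10^-8 + 0.447/1.64×10^-6 + 0.482/3.14×10^-6) = 0.01281 rad.

0.734°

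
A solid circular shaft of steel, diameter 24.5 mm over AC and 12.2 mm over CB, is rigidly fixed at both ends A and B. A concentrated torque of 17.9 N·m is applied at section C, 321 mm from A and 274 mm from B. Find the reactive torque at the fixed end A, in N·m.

16.7 N·m

Compatibility: T_A·a/J_AC = T_B·b/J_CB with T_A + T_B = T₀.
J_AC = 3.54×10^-8 m⁴, J_CB = 2.17×10^-9 m⁴, so T_A = T₀·(J_AC/a)/((J_AC/a)+(J_CB/b)) = 16.70 N·m, T_B = 1.203 N·m.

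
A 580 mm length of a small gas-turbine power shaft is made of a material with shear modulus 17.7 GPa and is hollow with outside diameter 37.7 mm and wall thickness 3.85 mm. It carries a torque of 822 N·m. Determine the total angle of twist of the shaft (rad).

J = π(d_o⁴ − d_i⁴)/32 = π(0.0377⁴ − 0.0300⁴)/32 = 1.188×10^-7 m⁴.
θ = T·L/(G·J) = 822.0 × 0.580 / (17.7×10⁹ × 1.188×10^-7) = 0.2267 rad.

0.227 rad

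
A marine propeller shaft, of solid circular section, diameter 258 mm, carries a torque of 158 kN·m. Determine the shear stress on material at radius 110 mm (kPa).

40000 kPa

J = πd⁴/32 = π(0.258)⁴/32 = 4.350×10^-4 m⁴.
Shear stress varies linearly with radius: τ = T·r/J = 158000 × 0.110 / 4.350×10^-4 = 3.995×10^7 Pa.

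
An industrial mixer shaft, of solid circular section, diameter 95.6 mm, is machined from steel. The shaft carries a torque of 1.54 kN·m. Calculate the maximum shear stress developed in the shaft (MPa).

J = πd⁴/32 = π(0.0956)⁴/32 = 8.200×10^-6 m⁴.
τ_max = T·r/J = 1540 × 0.0478 / 8.200×10^-6 = 8.977×10^6 Pa.

8.98 MPa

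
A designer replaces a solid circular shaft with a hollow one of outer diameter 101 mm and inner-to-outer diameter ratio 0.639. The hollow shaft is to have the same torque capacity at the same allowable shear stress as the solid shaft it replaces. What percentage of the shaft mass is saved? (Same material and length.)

Equal τ_max and T ⇒ the solid shaft needs d_s³ = d_o³(1−k⁴), so d_s = 101·(1−0.639⁴)^(1/3) = 95.04 mm.
Area ratio A_h/A_s = d_o²(1−k²)/d_s² = (1−k²)/(1−k⁴)^(2/3) = 0.6682.
Mass saving = 1 − 0.6682 = 33.2 %.

33.2 %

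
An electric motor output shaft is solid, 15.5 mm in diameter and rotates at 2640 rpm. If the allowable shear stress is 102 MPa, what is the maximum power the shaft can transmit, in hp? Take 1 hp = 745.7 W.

J = πd⁴/32 = π(0.0155)⁴/32 = 5.667×10^-9 m⁴.
T_max = τ_allow·J/r = 1.02×10^8 × 5.667×10^-9 / 0.00775 = 74.58 N·m.
ω = 2π·2640/60 = 276.5 rad/s, so P_max = T_max·ω = 2.062×10^4 W.

27.6 hp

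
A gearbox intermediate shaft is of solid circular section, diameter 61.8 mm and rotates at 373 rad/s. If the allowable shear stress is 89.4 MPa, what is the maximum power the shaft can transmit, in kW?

J = πd⁴/32 = π(0.0618)⁴/32 = 1.432×10^-6 m⁴.
T_max = τ_allow·J/r = 8.94×10^7 × 1.432×10^-6 / 0.0309 = 4143 N·m.
ω = 373 rad/s, so P_max = T_max·ω = 1.545×10^6 W.

1550 kW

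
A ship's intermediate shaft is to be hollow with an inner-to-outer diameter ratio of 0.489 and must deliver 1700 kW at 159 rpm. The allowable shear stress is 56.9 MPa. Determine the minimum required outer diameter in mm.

213 mm

ω = 2π·159/60 = 16.65 rad/s, so T = P/ω = 1700×10³ / 16.65 = 102100 N·m.
For a hollow shaft with d_i/d_o = 0.489: τ_max = 16T/(π d_o³ (1−k⁴)), so d_o = [16T/(π τ_allow (1−k⁴))]^(1/3) = [16·102100/(π·5.69×10^7·0.9428)]^(1/3) = 0.2132 m.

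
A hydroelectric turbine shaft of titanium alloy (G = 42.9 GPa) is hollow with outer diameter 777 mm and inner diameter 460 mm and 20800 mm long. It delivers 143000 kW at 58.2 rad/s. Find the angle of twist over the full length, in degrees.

2.17°

ω = 58.2 rad/s, so T = P/ω = 143000×10³ / 58.20 = 2.457e6 N·m.
J = π(d_o⁴ − d_i⁴)/32 = π(0.777⁴ − 0.460⁴)/32 = 0.03139 m⁴.
θ = T·L/(G·J) = 2.457e6 × 20.8 / (42.9×10⁹ × 0.03139) = 0.03795 rad.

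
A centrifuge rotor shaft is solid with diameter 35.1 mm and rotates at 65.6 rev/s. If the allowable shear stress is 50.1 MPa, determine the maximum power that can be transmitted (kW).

175 kW

J = πd⁴/32 = π(0.0351)⁴/32 = 1.490×10^-7 m⁴.
T_max = τ_allow·J/r = 5.01×10^7 × 1.490×10^-7 / 0.0175 = 425.4 N·m.
ω = 2π·65.6 = 412.2 rad/s, so P_max = T_max·ω = 1.753×10^5 W.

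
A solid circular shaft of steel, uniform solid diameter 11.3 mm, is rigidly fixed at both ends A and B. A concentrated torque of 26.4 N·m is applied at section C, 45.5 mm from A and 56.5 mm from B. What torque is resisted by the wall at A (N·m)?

With uniform GJ and both ends fixed, compatibility θ_AC = θ_CB gives T_A·a = T_B·b, together with T_A + T_B = T₀.
T_A = T₀·b/(a+b) = 26.40·56.5/102.0 = 14.62 N·m; T_B = 11.78 N·m.

14.6 N·m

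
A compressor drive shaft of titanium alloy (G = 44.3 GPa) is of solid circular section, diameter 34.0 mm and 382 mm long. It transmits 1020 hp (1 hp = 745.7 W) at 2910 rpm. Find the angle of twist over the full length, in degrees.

9.40°

ω = 2π·2910/60 = 304.7 rad/s, so T = P/ω = 1020×745.7 / 304.7 = 2496 N·m.
J = πd⁴/32 = π(0.0340)⁴/32 = 1.312×10^-7 m⁴.
θ = T·L/(G·J) = 2496 × 0.382 / (44.3×10⁹ × 1.312×10^-7) = 0.1641 rad.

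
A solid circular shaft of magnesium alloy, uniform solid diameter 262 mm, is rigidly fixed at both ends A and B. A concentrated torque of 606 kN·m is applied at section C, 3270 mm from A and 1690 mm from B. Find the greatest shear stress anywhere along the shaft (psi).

16400 psi

With uniform GJ and both ends fixed, compatibility θ_AC = θ_CB gives T_A·a = T_B·b, together with T_A + T_B = T₀.
T_A = T₀·b/(a+b) = 606000·1690/4960 = 206500 N·m; T_B = 399500 N·m.
τ in each portion: τ_AC = 5.85×10^7 Pa, τ_CB = 1.13×10^8 Pa; maximum is in CB.
τ_max = T_CB·r/J = 399500·0.131/4.63×10^-4 = 1.131×10^8 Pa.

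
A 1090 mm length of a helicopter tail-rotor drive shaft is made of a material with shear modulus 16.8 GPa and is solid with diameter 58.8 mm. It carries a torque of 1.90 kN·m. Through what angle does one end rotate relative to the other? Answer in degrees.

6.02°

J = πd⁴/32 = π(0.0588)⁴/32 = 1.174×10^-6 m⁴.
θ = T·L/(G·J) = 1900 × 1.09 / (16.8×10⁹ × 1.174×10^-6) = 0.1050 rad.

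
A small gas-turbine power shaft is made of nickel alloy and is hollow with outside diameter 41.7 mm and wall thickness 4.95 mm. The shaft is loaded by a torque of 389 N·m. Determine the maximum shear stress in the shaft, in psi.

J = π(d_o⁴ − d_i⁴)/32 = π(0.0417⁴ − 0.0318⁴)/32 = 1.965×10^-7 m⁴.
τ_max = T·r/J = 389.0 × 0.0209 / 1.965×10^-7 = 4.128×10^7 Pa.

5990 psi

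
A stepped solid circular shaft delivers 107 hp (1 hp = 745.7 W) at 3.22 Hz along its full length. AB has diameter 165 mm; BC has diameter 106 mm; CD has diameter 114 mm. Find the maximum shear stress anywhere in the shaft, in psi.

ω = 2π·3.22 = 20.23 rad/s, so T = P/ω = 107×745.7 / 20.23 = 3944 N·m.
Under the same torque, τ_max = 16T/(πd³) is largest where d is smallest — segment BC (d = 106 mm).
τ_max = 16·3944/(π·(0.106)³) = 1.686×10^7 Pa.

2450 psi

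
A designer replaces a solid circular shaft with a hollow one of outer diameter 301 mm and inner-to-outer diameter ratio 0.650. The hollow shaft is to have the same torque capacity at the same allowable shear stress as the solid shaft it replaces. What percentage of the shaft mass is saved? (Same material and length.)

34.2 %

Equal τ_max and T ⇒ the solid shaft needs d_s³ = d_o³(1−k⁴), so d_s = 301·(1−0.650⁴)^(1/3) = 281.9 mm.
Area ratio A_h/A_s = d_o²(1−k²)/d_s² = (1−k²)/(1−k⁴)^(2/3) = 0.6584.
Mass saving = 1 − 0.6584 = 34.2 %.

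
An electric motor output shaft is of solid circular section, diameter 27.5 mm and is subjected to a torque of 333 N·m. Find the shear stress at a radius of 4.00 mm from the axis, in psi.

J = πd⁴/32 = π(0.0275)⁴/32 = 5.615×10^-8 m⁴.
Shear stress varies linearly with radius: τ = T·r/J = 333.0 × 0.00400 / 5.615×10^-8 = 2.372×10^7 Pa.

3440 psi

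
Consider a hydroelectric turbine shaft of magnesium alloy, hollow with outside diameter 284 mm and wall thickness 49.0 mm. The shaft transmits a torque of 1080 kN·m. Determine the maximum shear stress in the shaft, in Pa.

J = π(d_o⁴ − d_i⁴)/32 = π(0.284⁴ − 0.186⁴)/32 = 5.212×10^-4 m⁴.
τ_max = T·r/J = 1.080e6 × 0.142 / 5.212×10^-4 = 2.943×10^8 Pa.

2.94e8 Pa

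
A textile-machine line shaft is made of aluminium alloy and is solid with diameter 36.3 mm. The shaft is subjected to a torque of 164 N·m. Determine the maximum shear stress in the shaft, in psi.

2530 psi

J = πd⁴/32 = π(0.0363)⁴/32 = 1.705×10^-7 m⁴.
τ_max = T·r/J = 164.0 × 0.0181 / 1.705×10^-7 = 1.746×10^7 Pa.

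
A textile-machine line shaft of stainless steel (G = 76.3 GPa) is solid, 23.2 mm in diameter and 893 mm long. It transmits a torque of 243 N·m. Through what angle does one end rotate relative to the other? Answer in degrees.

5.73°

J = πd⁴/32 = π(0.0232)⁴/32 = 2.844×10^-8 m⁴.
θ = T·L/(G·J) = 243.0 × 0.893 / (76.3×10⁹ × 2.844×10^-8) = 0.1000 rad.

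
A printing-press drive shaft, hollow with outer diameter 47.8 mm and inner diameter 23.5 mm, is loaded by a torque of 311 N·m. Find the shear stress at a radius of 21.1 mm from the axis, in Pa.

J = π(d_o⁴ − d_i⁴)/32 = π(0.0478⁴ − 0.0235⁴)/32 = 4.826×10^-7 m⁴.
Shear stress varies linearly with radius: τ = T·r/J = 311.0 × 0.0211 / 4.826×10^-7 = 1.360×10^7 Pa.

1.36e7 Pa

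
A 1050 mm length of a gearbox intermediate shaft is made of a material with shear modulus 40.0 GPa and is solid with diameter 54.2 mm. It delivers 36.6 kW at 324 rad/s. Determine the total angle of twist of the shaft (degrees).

ω = 324 rad/s, so T = P/ω = 36.6×10³ / 324.0 = 113.0 N·m.
J = πd⁴/32 = π(0.0542)⁴/32 = 8.472×10^-7 m⁴.
θ = T·L/(G·J) = 113.0 × 1.05 / (40.0×10⁹ × 8.472×10^-7) = 3.500×10^-3 rad.

0.201°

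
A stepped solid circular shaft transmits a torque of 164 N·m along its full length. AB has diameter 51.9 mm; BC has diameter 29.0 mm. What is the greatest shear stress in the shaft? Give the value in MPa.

34.2 MPa

Under the same torque, τ_max = 16T/(πd³) is largest where d is smallest — segment BC (d = 29.0 mm).
τ_max = 16·164.0/(π·(0.0290)³) = 3.425×10^7 Pa.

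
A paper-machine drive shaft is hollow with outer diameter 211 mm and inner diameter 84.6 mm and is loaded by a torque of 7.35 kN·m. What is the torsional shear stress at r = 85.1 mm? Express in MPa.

3.30 MPa

J = π(d_o⁴ − d_i⁴)/32 = π(0.211⁴ − 0.0846⁴)/32 = 1.896×10^-4 m⁴.
Shear stress varies linearly with radius: τ = T·r/J = 7350 × 0.0851 / 1.896×10^-4 = 3.300×10^6 Pa.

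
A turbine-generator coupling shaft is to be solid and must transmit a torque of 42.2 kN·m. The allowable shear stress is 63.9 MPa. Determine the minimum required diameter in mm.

150 mm

For a solid shaft τ_max = 16T/(πd³), so d = (16T/(π τ_allow))^(1/3) = (16·42200/(π·6.39×10^7))^(1/3) = 0.1498 m.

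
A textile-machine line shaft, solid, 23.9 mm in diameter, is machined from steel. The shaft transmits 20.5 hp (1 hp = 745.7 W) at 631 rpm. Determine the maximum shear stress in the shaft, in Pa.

8.63e7 Pa

ω = 2π·631/60 = 66.08 rad/s, so T = P/ω = 20.5×745.7 / 66.08 = 231.3 N·m.
J = πd⁴/32 = π(0.0239)⁴/32 = 3.203×10^-8 m⁴.
τ_max = T·r/J = 231.3 × 0.0119 / 3.203×10^-8 = 8.631×10^7 Pa.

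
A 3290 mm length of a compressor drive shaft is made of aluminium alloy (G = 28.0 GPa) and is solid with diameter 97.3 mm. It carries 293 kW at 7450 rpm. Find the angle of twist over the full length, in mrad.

5.01 mrad

ω = 2π·7450/60 = 780.2 rad/s, so T = P/ω = 293×10³ / 780.2 = 375.6 N·m.
J = πd⁴/32 = π(0.0973)⁴/32 = 8.799×10^-6 m⁴.
θ = T·L/(G·J) = 375.6 × 3.29 / (28.0×10⁹ × 8.799×10^-6) = 5.015×10^-3 rad.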